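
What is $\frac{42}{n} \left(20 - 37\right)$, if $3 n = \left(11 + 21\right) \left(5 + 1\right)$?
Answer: $- \frac{357}{32} \approx -11.156$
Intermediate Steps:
$n = 64$ ($n = \frac{\left(11 + 21\right) \left(5 + 1\right)}{3} = \frac{32 \cdot 6}{3} = \frac{1}{3} \cdot 192 = 64$)
$\frac{42}{n} \left(20 - 37\right) = \frac{42}{64} \left(20 - 37\right) = 42 \cdot \frac{1}{64} \left(-17\right) = \frac{21}{32} \left(-17\right) = - \frac{357}{32}$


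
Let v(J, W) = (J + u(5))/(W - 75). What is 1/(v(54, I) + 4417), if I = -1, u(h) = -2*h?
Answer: 19/83912 ≈ 0.00022643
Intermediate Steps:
v(J, W) = (-10 + J)/(-75 + W) (v(J, W) = (J - 2*5)/(W - 75) = (J - 10)/(-75 + W) = (-10 + J)/(-75 + W))
1/(v(54, I) + 4417) = 1/((-10 + 54)/(-75 - 1) + 4417) = 1/(44/(-76) + 4417) = 1/(-1/76*44 + 4417) = 1/(-11/19 + 4417) = 1/(83912/19) = 19/83912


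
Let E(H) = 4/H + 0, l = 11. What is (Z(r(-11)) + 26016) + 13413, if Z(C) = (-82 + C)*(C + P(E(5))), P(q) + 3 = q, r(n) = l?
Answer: 194021/5 ≈ 38804.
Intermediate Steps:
r(n) = 11
E(H) = 4/H
P(q) = -3 + q
Z(C) = (-82 + C)*(-11/5 + C) (Z(C) = (-82 + C)*(C + (-3 + 4/5)) = (-82 + C)*(C + (-3 + 4*(⅕))) = (-82 + C)*(C + (-3 + ⅘)) = (-82 + C)*(C - 11/5) = (-82 + C)*(-11/5 + C))
(Z(r(-11)) + 26016) + 13413 = ((902/5 + 11² - 421/5*11) + 26016) + 13413 = ((902/5 + 121 - 4631/5) + 26016) + 13413 = (-3124/5 + 26016) + 13413 = 126956/5 + 13413 = 194021/5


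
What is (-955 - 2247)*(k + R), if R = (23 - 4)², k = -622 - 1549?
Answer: 5795620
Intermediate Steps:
k = -2171
R = 361 (R = 19² = 361)
(-955 - 2247)*(k + R) = (-955 - 2247)*(-2171 + 361) = -3202*(-1810) = 5795620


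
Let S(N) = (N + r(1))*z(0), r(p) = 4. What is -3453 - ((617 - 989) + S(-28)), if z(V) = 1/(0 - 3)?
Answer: -3089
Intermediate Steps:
z(V) = -⅓ (z(V) = 1/(-3) = -⅓)
S(N) = -4/3 - N/3 (S(N) = (N + 4)*(-⅓) = (4 + N)*(-⅓) = -4/3 - N/3)
-3453 - ((617 - 989) + S(-28)) = -3453 - ((617 - 989) + (-4/3 - ⅓*(-28))) = -3453 - (-372 + (-4/3 + 28/3)) = -3453 - (-372 + 8) = -3453 - 1*(-364) = -3453 + 364 = -3089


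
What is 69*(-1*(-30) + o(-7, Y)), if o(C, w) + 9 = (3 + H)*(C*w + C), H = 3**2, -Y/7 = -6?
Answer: -247779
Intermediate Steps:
Y = 42 (Y = -7*(-6) = 42)
H = 9
o(C, w) = -9 + 12*C + 12*C*w (o(C, w) = -9 + (3 + 9)*(C*w + C) = -9 + 12*(C + C*w) = -9 + (12*C + 12*C*w) = -9 + 12*C + 12*C*w)
69*(-1*(-30) + o(-7, Y)) = 69*(-1*(-30) + (-9 + 12*(-7) + 12*(-7)*42)) = 69*(30 + (-9 - 84 - 3528)) = 69*(30 - 3621) = 69*(-3591) = -247779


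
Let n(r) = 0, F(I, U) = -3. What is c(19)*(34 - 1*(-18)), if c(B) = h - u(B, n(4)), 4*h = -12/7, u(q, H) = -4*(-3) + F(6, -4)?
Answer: -3432/7 ≈ -490.29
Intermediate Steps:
u(q, H) = 9 (u(q, H) = -4*(-3) - 3 = 12 - 3 = 9)
h = -3/7 (h = (-12/7)/4 = (-12*⅐)/4 = (¼)*(-12/7) = -3/7 ≈ -0.42857)
c(B) = -66/7 (c(B) = -3/7 - 1*9 = -3/7 - 9 = -66/7)
c(19)*(34 - 1*(-18)) = -66*(34 - 1*(-18))/7 = -66*(34 + 18)/7 = -66/7*52 = -3432/7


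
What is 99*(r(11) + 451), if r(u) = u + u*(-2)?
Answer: 43560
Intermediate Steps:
r(u) = -u (r(u) = u - 2*u = -u)
99*(r(11) + 451) = 99*(-1*11 + 451) = 99*(-11 + 451) = 99*440 = 43560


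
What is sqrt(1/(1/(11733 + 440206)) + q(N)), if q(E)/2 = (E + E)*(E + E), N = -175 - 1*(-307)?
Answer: 13*sqrt(3499) ≈ 768.98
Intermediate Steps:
N = 132 (N = -175 + 307 = 132)
q(E) = 8*E**2 (q(E) = 2*((E + E)*(E + E)) = 2*((2*E)*(2*E)) = 2*(4*E**2) = 8*E**2)
sqrt(1/(1/(11733 + 440206)) + q(N)) = sqrt(1/(1/(11733 + 440206)) + 8*132**2) = sqrt(1/(1/451939) + 8*17424) = sqrt(1/(1/451939) + 139392) = sqrt(451939 + 139392) = sqrt(591331) = 13*sqrt(3499)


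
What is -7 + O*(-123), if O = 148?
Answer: -18211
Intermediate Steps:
-7 + O*(-123) = -7 + 148*(-123) = -7 - 18204 = -18211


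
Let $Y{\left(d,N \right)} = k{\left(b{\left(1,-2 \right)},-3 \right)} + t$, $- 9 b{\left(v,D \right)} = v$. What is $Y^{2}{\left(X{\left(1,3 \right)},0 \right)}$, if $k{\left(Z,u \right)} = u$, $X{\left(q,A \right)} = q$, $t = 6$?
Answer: $9$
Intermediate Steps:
$b{\left(v,D \right)} = - \frac{v}{9}$
$Y{\left(d,N \right)} = 3$ ($Y{\left(d,N \right)} = -3 + 6 = 3$)
$Y^{2}{\left(X{\left(1,3 \right)},0 \right)} = 3^{2} = 9$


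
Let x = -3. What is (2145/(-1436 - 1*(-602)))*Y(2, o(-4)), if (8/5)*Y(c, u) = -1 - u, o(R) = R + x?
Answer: -10725/1112 ≈ -9.6448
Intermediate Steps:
o(R) = -3 + R (o(R) = R - 3 = -3 + R)
Y(c, u) = -5/8 - 5*u/8 (Y(c, u) = 5*(-1 - u)/8 = -5/8 - 5*u/8)
(2145/(-1436 - 1*(-602)))*Y(2, o(-4)) = (2145/(-1436 - 1*(-602)))*(-5/8 - 5*(-3 - 4)/8) = (2145/(-1436 + 602))*(-5/8 - 5/8*(-7)) = (2145/(-834))*(-5/8 + 35/8) = (2145*(-1/834))*(15/4) = -715/278*15/4 = -10725/1112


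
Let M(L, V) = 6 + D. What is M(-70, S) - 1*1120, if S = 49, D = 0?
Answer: -1114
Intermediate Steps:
M(L, V) = 6 (M(L, V) = 6 + 0 = 6)
M(-70, S) - 1*1120 = 6 - 1*1120 = 6 - 1120 = -1114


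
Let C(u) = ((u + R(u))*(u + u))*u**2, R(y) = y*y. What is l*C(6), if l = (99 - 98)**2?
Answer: 18144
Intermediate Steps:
R(y) = y**2
l = 1 (l = 1**2 = 1)
C(u) = 2*u**3*(u + u**2) (C(u) = ((u + u**2)*(u + u))*u**2 = ((u + u**2)*(2*u))*u**2 = (2*u*(u + u**2))*u**2 = 2*u**3*(u + u**2))
l*C(6) = 1*(2*6**4*(1 + 6)) = 1*(2*1296*7) = 1*18144 = 18144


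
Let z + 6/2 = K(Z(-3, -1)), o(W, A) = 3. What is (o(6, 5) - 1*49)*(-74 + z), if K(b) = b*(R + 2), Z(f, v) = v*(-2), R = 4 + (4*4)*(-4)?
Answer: 8878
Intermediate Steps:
R = -60 (R = 4 + 16*(-4) = 4 - 64 = -60)
Z(f, v) = -2*v
K(b) = -58*b (K(b) = b*(-60 + 2) = b*(-58) = -58*b)
z = -119 (z = -3 - (-116)*(-1) = -3 - 58*2 = -3 - 116 = -119)
(o(6, 5) - 1*49)*(-74 + z) = (3 - 1*49)*(-74 - 119) = (3 - 49)*(-193) = -46*(-193) = 8878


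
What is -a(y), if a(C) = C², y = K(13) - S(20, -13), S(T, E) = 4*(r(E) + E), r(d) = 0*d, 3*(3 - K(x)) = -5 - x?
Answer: -3721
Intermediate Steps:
K(x) = 14/3 + x/3 (K(x) = 3 - (-5 - x)/3 = 3 + (5/3 + x/3) = 14/3 + x/3)
r(d) = 0
S(T, E) = 4*E (S(T, E) = 4*(0 + E) = 4*E)
y = 61 (y = (14/3 + (⅓)*13) - 4*(-13) = (14/3 + 13/3) - 1*(-52) = 9 + 52 = 61)
-a(y) = -1*61² = -1*3721 = -3721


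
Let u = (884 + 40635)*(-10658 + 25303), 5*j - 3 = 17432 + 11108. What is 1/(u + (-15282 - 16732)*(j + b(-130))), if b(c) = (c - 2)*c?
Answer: -5/620348027 ≈ -8.0600e-9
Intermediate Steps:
j = 28543/5 (j = 3/5 + (17432 + 11108)/5 = 3/5 + (1/5)*28540 = 3/5 + 5708 = 28543/5 ≈ 5708.6)
u = 608045755 (u = 41519*14645 = 608045755)
b(c) = c*(-2 + c) (b(c) = (-2 + c)*c = c*(-2 + c))
1/(u + (-15282 - 16732)*(j + b(-130))) = 1/(608045755 + (-15282 - 16732)*(28543/5 - 130*(-2 - 130))) = 1/(608045755 - 32014*(28543/5 - 130*(-132))) = 1/(608045755 - 32014*(28543/5 + 17160)) = 1/(608045755 - 32014*114343/5) = 1/(608045755 - 3660576802/5) = 1/(-620348027/5) = -5/620348027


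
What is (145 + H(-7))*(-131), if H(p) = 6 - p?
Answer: -20698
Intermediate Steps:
(145 + H(-7))*(-131) = (145 + (6 - 1*(-7)))*(-131) = (145 + (6 + 7))*(-131) = (145 + 13)*(-131) = 158*(-131) = -20698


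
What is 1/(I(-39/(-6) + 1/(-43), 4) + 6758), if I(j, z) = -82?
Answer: 1/6676 ≈ 0.00014979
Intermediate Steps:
1/(I(-39/(-6) + 1/(-43), 4) + 6758) = 1/(-82 + 6758) = 1/6676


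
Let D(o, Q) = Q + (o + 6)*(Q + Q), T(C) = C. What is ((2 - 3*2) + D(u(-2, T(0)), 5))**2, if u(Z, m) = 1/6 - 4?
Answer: 4624/9 ≈ 513.78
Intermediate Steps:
u(Z, m) = -23/6 (u(Z, m) = 1/6 - 4 = -23/6)
D(o, Q) = Q + 2*Q*(6 + o) (D(o, Q) = Q + (6 + o)*(2*Q) = Q + 2*Q*(6 + o))
((2 - 3*2) + D(u(-2, T(0)), 5))**2 = ((2 - 3*2) + 5*(13 + 2*(-23/6)))**2 = ((2 - 6) + 5*(13 - 23/3))**2 = (-4 + 5*(16/3))**2 = (-4 + 80/3)**2 = (68/3)**2 = 4624/9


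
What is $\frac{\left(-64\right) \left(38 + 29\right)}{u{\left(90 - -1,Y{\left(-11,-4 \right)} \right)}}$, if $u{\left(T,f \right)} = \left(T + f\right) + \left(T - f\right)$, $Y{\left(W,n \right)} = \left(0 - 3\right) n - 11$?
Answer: $- \frac{2144}{91} \approx -23.56$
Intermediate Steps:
$Y{\left(W,n \right)} = -11 - 3 n$ ($Y{\left(W,n \right)} = \left(0 - 3\right) n - 11 = - 3 n - 11 = -11 - 3 n$)
$u{\left(T,f \right)} = 2 T$
$\frac{\left(-64\right) \left(38 + 29\right)}{u{\left(90 - -1,Y{\left(-11,-4 \right)} \right)}} = \frac{\left(-64\right) \left(38 + 29\right)}{2 \left(90 - -1\right)} = \frac{\left(-64\right) 67}{2 \left(90 + 1\right)} = - \frac{4288}{2 \cdot 91} = - \frac{4288}{182} = \left(-4288\right) \frac{1}{182} = - \frac{2144}{91}$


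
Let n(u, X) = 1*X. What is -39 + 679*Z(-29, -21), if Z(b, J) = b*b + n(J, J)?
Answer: 556741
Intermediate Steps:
n(u, X) = X
Z(b, J) = J + b² (Z(b, J) = b*b + J = b² + J = J + b²)
-39 + 679*Z(-29, -21) = -39 + 679*(-21 + (-29)²) = -39 + 679*(-21 + 841) = -39 + 679*820 = -39 + 556780 = 556741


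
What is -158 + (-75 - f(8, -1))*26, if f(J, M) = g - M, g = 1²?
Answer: -2160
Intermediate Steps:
g = 1
f(J, M) = 1 - M
-158 + (-75 - f(8, -1))*26 = -158 + (-75 - (1 - 1*(-1)))*26 = -158 + (-75 - (1 + 1))*26 = -158 + (-75 - 1*2)*26 = -158 + (-75 - 2)*26 = -158 - 77*26 = -158 - 2002 = -2160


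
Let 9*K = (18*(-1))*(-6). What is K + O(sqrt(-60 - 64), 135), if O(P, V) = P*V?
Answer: 12 + 270*I*sqrt(31) ≈ 12.0 + 1503.3*I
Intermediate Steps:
K = 12 (K = ((18*(-1))*(-6))/9 = (-18*(-6))/9 = (1/9)*108 = 12)
K + O(sqrt(-60 - 64), 135) = 12 + sqrt(-60 - 64)*135 = 12 + sqrt(-124)*135 = 12 + (2*I*sqrt(31))*135 = 12 + 270*I*sqrt(31)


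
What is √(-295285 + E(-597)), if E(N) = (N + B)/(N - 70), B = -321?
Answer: 7*I*√2680988491/667 ≈ 543.4*I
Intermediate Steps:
E(N) = (-321 + N)/(-70 + N) (E(N) = (N - 321)/(N - 70) = (-321 + N)/(-70 + N))
√(-295285 + E(-597)) = √(-295285 + (-321 - 597)/(-70 - 597)) = √(-295285 - 918/(-667)) = √(-295285 - 1/667*(-918)) = √(-295285 + 918/667) = √(-196954177/667) = 7*I*√2680988491/667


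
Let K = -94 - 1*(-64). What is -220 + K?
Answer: -250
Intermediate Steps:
K = -30 (K = -94 + 64 = -30)
-220 + K = -220 - 30 = -250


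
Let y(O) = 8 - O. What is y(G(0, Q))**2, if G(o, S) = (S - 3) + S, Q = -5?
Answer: 441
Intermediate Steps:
G(o, S) = -3 + 2*S (G(o, S) = (-3 + S) + S = -3 + 2*S)
y(G(0, Q))**2 = (8 - (-3 + 2*(-5)))**2 = (8 - (-3 - 10))**2 = (8 - 1*(-13))**2 = (8 + 13)**2 = 21**2 = 441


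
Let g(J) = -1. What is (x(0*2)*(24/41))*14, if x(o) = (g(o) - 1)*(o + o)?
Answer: 0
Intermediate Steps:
x(o) = -4*o (x(o) = (-1 - 1)*(o + o) = -4*o)
(x(0*2)*(24/41))*14 = ((-0*2)*(24/41))*14 = ((-4*0)*(24*(1/41)))*14 = (0*(24/41))*14 = 0*14 = 0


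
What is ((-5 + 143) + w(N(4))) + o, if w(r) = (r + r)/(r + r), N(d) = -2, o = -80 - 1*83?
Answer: -24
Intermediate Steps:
o = -163 (o = -80 - 83 = -163)
w(r) = 1 (w(r) = (2*r)/((2*r)) = (2*r)*(1/(2*r)) = 1)
((-5 + 143) + w(N(4))) + o = ((-5 + 143) + 1) - 163 = (138 + 1) - 163 = 139 - 163 = -24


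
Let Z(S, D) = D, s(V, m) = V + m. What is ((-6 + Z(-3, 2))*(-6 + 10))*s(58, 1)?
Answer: -944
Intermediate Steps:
((-6 + Z(-3, 2))*(-6 + 10))*s(58, 1) = ((-6 + 2)*(-6 + 10))*(58 + 1) = -4*4*59 = -16*59 = -944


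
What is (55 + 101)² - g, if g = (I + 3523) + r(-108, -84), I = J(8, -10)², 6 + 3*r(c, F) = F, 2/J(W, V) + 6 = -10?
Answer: 1333951/64 ≈ 20843.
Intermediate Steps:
J(W, V) = -⅛ (J(W, V) = 2/(-6 - 10) = 2/(-16) = 2*(-1/16) = -⅛)
r(c, F) = -2 + F/3
I = 1/64 (I = (-⅛)² = 1/64 ≈ 0.015625)
g = 223553/64 (g = (1/64 + 3523) + (-2 + (⅓)*(-84)) = 225473/64 + (-2 - 28) = 225473/64 - 30 = 223553/64 ≈ 3493.0)
(55 + 101)² - g = (55 + 101)² - 1*223553/64 = 156² - 223553/64 = 24336 - 223553/64 = 1333951/64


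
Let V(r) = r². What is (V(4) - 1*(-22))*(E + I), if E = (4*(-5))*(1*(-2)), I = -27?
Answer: 494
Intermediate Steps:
E = 40 (E = -20*(-2) = 40)
(V(4) - 1*(-22))*(E + I) = (4² - 1*(-22))*(40 - 27) = (16 + 22)*13 = 38*13 = 494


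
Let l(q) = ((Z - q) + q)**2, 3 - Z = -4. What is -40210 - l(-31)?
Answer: -40259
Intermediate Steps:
Z = 7 (Z = 3 - 1*(-4) = 3 + 4 = 7)
l(q) = 49 (l(q) = ((7 - q) + q)**2 = 7**2 = 49)
-40210 - l(-31) = -40210 - 1*49 = -40210 - 49 = -40259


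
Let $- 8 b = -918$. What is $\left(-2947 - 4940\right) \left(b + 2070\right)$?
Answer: $- \frac{68924493}{4} \approx -1.7231 \cdot 10^{7}$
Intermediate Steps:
$b = \frac{459}{4}$ ($b = \left(- \frac{1}{8}\right) \left(-918\right) = \frac{459}{4} \approx 114.75$)
$\left(-2947 - 4940\right) \left(b + 2070\right) = \left(-2947 - 4940\right) \left(\frac{459}{4} + 2070\right) = \left(-7887\right) \frac{8739}{4} = - \frac{68924493}{4}$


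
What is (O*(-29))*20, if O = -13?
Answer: 7540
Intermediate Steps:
(O*(-29))*20 = -13*(-29)*20 = 377*20 = 7540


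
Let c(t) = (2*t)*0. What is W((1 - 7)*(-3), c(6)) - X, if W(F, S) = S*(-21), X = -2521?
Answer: 2521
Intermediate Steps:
c(t) = 0
W(F, S) = -21*S
W((1 - 7)*(-3), c(6)) - X = -21*0 - 1*(-2521) = 0 + 2521 = 2521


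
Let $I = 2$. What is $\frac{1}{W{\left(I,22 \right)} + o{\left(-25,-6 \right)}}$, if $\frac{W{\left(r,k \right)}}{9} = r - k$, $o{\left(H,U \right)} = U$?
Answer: $- \frac{1}{186} \approx -0.0053763$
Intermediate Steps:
$W{\left(r,k \right)} = - 9 k + 9 r$ ($W{\left(r,k \right)} = 9 \left(r - k\right) = - 9 k + 9 r$)
$\frac{1}{W{\left(I,22 \right)} + o{\left(-25,-6 \right)}} = \frac{1}{\left(\left(-9\right) 22 + 9 \cdot 2\right) - 6} = \frac{1}{\left(-198 + 18\right) - 6} = \frac{1}{-180 - 6} = \frac{1}{-186} = - \frac{1}{186}$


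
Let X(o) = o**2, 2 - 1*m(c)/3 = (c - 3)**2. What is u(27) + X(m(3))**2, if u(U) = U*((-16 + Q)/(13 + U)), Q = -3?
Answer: 51327/40 ≈ 1283.2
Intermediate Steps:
m(c) = 6 - 3*(-3 + c)**2 (m(c) = 6 - 3*(c - 3)**2 = 6 - 3*(-3 + c)**2)
u(U) = -19*U/(13 + U) (u(U) = U*((-16 - 3)/(13 + U)) = U*(-19/(13 + U)) = -19*U/(13 + U))
u(27) + X(m(3))**2 = -19*27/(13 + 27) + ((6 - 3*(-3 + 3)**2)**2)**2 = -19*27/40 + ((6 - 3*0**2)**2)**2 = -19*27*1/40 + ((6 - 3*0)**2)**2 = -513/40 + ((6 + 0)**2)**2 = -513/40 + (6**2)**2 = -513/40 + 36**2 = -513/40 + 1296 = 51327/40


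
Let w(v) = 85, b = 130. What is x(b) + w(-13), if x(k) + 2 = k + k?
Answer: 343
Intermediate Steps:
x(k) = -2 + 2*k (x(k) = -2 + (k + k) = -2 + 2*k)
x(b) + w(-13) = (-2 + 2*130) + 85 = (-2 + 260) + 85 = 258 + 85 = 343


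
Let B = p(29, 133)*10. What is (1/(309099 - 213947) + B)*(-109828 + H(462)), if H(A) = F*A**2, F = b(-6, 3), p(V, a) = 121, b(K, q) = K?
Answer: -40023199019783/23788 ≈ -1.6825e+9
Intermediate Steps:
F = -6
H(A) = -6*A**2
B = 1210 (B = 121*10 = 1210)
(1/(309099 - 213947) + B)*(-109828 + H(462)) = (1/(309099 - 213947) + 1210)*(-109828 - 6*462**2) = (1/95152 + 1210)*(-109828 - 6*213444) = (1/95152 + 1210)*(-109828 - 1280664) = (115133921/95152)*(-1390492) = -40023199019783/23788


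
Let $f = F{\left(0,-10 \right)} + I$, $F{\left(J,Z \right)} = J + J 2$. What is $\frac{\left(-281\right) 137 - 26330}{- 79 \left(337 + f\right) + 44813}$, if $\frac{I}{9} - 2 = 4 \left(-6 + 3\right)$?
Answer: $- \frac{64827}{25300} \approx -2.5623$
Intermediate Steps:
$I = -90$ ($I = 18 + 9 \cdot 4 \left(-6 + 3\right) = 18 + 9 \cdot 4 \left(-3\right) = 18 + 9 \left(-12\right) = 18 - 108 = -90$)
$F{\left(J,Z \right)} = 3 J$ ($F{\left(J,Z \right)} = J + 2 J = 3 J$)
$f = -90$ ($f = 3 \cdot 0 - 90 = 0 - 90 = -90$)
$\frac{\left(-281\right) 137 - 26330}{- 79 \left(337 + f\right) + 44813} = \frac{\left(-281\right) 137 - 26330}{- 79 \left(337 - 90\right) + 44813} = \frac{-38497 - 26330}{\left(-79\right) 247 + 44813} = - \frac{64827}{-19513 + 44813} = - \frac{64827}{25300}$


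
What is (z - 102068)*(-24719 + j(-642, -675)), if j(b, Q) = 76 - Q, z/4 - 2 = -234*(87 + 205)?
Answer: 8996916096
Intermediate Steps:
z = -273304 (z = 8 + 4*(-234*(87 + 205)) = 8 + 4*(-234*292) = 8 + 4*(-68328) = 8 - 273312 = -273304)
(z - 102068)*(-24719 + j(-642, -675)) = (-273304 - 102068)*(-24719 + (76 - 1*(-675))) = -375372*(-24719 + (76 + 675)) = -375372*(-24719 + 751) = -375372*(-23968) = 8996916096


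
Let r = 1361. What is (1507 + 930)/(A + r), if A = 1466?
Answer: 2437/2827 ≈ 0.86204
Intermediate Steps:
(1507 + 930)/(A + r) = (1507 + 930)/(1466 + 1361) = 2437/2827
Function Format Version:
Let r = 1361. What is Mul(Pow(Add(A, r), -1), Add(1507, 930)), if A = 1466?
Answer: Rational(2437, 2827) ≈ 0.86204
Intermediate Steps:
Mul(Pow(Add(A, r), -1), Add(1507, 930)) = Mul(Pow(Add(1466, 1361), -1), Add(1507, 930)) = Mul(Pow(2827, -1), 2437) = Mul(Rational(1, 2827), 2437) = Rational(2437, 2827)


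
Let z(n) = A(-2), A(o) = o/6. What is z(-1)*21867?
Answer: -7289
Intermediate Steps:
A(o) = o/6 (A(o) = o*(⅙) = o/6)
z(n) = -⅓ (z(n) = (⅙)*(-2) = -⅓)
z(-1)*21867 = -⅓*21867 = -7289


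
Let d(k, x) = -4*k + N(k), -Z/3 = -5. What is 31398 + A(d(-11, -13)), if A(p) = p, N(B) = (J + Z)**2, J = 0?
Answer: 31667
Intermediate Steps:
Z = 15 (Z = -3*(-5) = 15)
N(B) = 225 (N(B) = (0 + 15)**2 = 15**2 = 225)
d(k, x) = 225 - 4*k (d(k, x) = -4*k + 225 = 225 - 4*k)
31398 + A(d(-11, -13)) = 31398 + (225 - 4*(-11)) = 31398 + (225 + 44) = 31398 + 269 = 31667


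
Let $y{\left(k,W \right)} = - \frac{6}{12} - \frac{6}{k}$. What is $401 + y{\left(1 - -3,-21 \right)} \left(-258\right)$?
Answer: $917$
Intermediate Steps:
$y{\left(k,W \right)} = - \frac{1}{2} - \frac{6}{k}$ ($y{\left(k,W \right)} = \left(-6\right) \frac{1}{12} - \frac{6}{k} = - \frac{1}{2} - \frac{6}{k}$)
$401 + y{\left(1 - -3,-21 \right)} \left(-258\right) = 401 + \frac{-12 - \left(1 - -3\right)}{2 \left(1 - -3\right)} \left(-258\right) = 401 + \frac{-12 - \left(1 + 3\right)}{2 \left(1 + 3\right)} \left(-258\right) = 401 + \frac{-12 - 4}{2 \cdot 4} \left(-258\right) = 401 + \frac{1}{2} \cdot \frac{1}{4} \left(-12 - 4\right) \left(-258\right) = 401 + \frac{1}{2} \cdot \frac{1}{4} \left(-16\right) \left(-258\right) = 401 - -516 = 401 + 516 = 917$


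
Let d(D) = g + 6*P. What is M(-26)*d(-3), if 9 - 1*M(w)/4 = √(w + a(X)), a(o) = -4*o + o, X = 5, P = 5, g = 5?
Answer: 1260 - 140*I*√41 ≈ 1260.0 - 896.44*I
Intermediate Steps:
a(o) = -3*o
M(w) = 36 - 4*√(-15 + w) (M(w) = 36 - 4*√(w - 3*5) = 36 - 4*√(w - 15) = 36 - 4*√(-15 + w))
d(D) = 35 (d(D) = 5 + 6*5 = 5 + 30 = 35)
M(-26)*d(-3) = (36 - 4*√(-15 - 26))*35 = (36 - 4*I*√41)*35 = 1260 - 140*I*√41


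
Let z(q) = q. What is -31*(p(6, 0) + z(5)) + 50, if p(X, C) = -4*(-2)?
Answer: -353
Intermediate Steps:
p(X, C) = 8
-31*(p(6, 0) + z(5)) + 50 = -31*(8 + 5) + 50 = -31*13 + 50 = -403 + 50 = -353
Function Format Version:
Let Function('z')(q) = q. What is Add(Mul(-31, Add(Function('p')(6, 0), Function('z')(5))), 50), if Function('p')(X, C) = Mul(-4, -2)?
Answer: -353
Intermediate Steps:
Function('p')(X, C) = 8
Add(Mul(-31, Add(Function('p')(6, 0), Function('z')(5))), 50) = Add(Mul(-31, Add(8, 5)), 50) = Add(Mul(-31, 13), 50) = Add(-403, 50) = -353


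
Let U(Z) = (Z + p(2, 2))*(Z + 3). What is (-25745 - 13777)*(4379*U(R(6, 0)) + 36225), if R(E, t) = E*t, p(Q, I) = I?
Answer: -2470085478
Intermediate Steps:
U(Z) = (2 + Z)*(3 + Z) (U(Z) = (Z + 2)*(Z + 3) = (2 + Z)*(3 + Z))
(-25745 - 13777)*(4379*U(R(6, 0)) + 36225) = (-25745 - 13777)*(4379*(6 + (6*0)² + 5*(6*0)) + 36225) = -39522*(4379*(6 + 0² + 5*0) + 36225) = -39522*(4379*(6 + 0 + 0) + 36225) = -39522*(4379*6 + 36225) = -39522*(26274 + 36225) = -39522*62499 = -2470085478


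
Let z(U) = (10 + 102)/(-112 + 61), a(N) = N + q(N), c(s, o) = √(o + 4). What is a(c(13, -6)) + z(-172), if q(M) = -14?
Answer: -826/51 + I*√2 ≈ -16.196 + 1.4142*I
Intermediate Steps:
c(s, o) = √(4 + o)
a(N) = -14 + N (a(N) = N - 14 = -14 + N)
z(U) = -112/51 (z(U) = 112/(-51) = 112*(-1/51) = -112/51)
a(c(13, -6)) + z(-172) = (-14 + √(4 - 6)) - 112/51 = (-14 + √(-2)) - 112/51 = (-14 + I*√2) - 112/51 = -826/51 + I*√2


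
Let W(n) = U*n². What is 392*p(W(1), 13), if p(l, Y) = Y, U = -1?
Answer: 5096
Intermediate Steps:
W(n) = -n²
392*p(W(1), 13) = 392*13 = 5096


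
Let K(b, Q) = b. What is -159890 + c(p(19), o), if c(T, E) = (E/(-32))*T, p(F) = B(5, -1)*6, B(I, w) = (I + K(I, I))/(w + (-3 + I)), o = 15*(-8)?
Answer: -159665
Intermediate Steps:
o = -120
B(I, w) = 2*I/(-3 + I + w) (B(I, w) = (I + I)/(w + (-3 + I)) = (2*I)/(-3 + I + w) = 2*I/(-3 + I + w))
p(F) = 60 (p(F) = (2*5/(-3 + 5 - 1))*6 = (2*5/1)*6 = (2*5*1)*6 = 10*6 = 60)
c(T, E) = -E*T/32 (c(T, E) = (E*(-1/32))*T = (-E/32)*T = -E*T/32)
-159890 + c(p(19), o) = -159890 - 1/32*(-120)*60 = -159890 + 225 = -159665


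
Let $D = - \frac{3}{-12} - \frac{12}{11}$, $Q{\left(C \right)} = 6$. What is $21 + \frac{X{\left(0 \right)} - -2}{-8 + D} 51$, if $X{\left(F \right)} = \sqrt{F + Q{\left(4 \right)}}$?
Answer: $\frac{3681}{389} - \frac{2244 \sqrt{6}}{389} \approx -4.6675$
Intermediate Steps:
$D = - \frac{37}{44}$ ($D = \left(-3\right) \left(- \frac{1}{12}\right) - \frac{12}{11} = \frac{1}{4} - \frac{12}{11} = - \frac{37}{44} \approx -0.84091$)
$X{\left(F \right)} = \sqrt{6 + F}$ ($X{\left(F \right)} = \sqrt{F + 6} = \sqrt{6 + F}$)
$21 + \frac{X{\left(0 \right)} - -2}{-8 + D} 51 = 21 + \frac{\sqrt{6 + 0} - -2}{-8 - \frac{37}{44}} \cdot 51 = 21 + \frac{\sqrt{6} + \left(-4 + 6\right)}{- \frac{389}{44}} \cdot 51 = 21 + \left(\sqrt{6} + 2\right) \left(- \frac{44}{389}\right) 51 = 21 + \left(2 + \sqrt{6}\right) \left(- \frac{44}{389}\right) 51 = 21 + \left(- \frac{88}{389} - \frac{44 \sqrt{6}}{389}\right) 51 = 21 - \left(\frac{4488}{389} + \frac{2244 \sqrt{6}}{389}\right) = \frac{3681}{389} - \frac{2244 \sqrt{6}}{389}$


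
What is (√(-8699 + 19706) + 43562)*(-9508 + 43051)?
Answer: 1461200166 + 100629*√1223 ≈ 1.4647e+9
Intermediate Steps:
(√(-8699 + 19706) + 43562)*(-9508 + 43051) = (√11007 + 43562)*33543 = (3*√1223 + 43562)*33543 = (43562 + 3*√1223)*33543 = 1461200166 + 100629*√1223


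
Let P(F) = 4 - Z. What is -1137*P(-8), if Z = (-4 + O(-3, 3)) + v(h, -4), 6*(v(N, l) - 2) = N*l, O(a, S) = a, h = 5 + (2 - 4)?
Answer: -12507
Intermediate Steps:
h = 3 (h = 5 - 2 = 3)
v(N, l) = 2 + N*l/6 (v(N, l) = 2 + (N*l)/6 = 2 + N*l/6)
Z = -7 (Z = (-4 - 3) + (2 + (⅙)*3*(-4)) = -7 + (2 - 2) = -7 + 0 = -7)
P(F) = 11 (P(F) = 4 - 1*(-7) = 4 + 7 = 11)
-1137*P(-8) = -1137*11 = -12507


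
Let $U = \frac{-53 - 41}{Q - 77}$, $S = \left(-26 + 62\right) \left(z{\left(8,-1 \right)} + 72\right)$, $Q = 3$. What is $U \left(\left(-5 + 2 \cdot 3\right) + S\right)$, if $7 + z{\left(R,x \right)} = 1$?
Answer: $\frac{111719}{37} \approx 3019.4$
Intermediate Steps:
$z{\left(R,x \right)} = -6$ ($z{\left(R,x \right)} = -7 + 1 = -6$)
$S = 2376$ ($S = \left(-26 + 62\right) \left(-6 + 72\right) = 36 \cdot 66 = 2376$)
$U = \frac{47}{37}$ ($U = \frac{-53 - 41}{3 - 77} = - \frac{94}{-74} = \left(-94\right) \left(- \frac{1}{74}\right) = \frac{47}{37} \approx 1.2703$)
$U \left(\left(-5 + 2 \cdot 3\right) + S\right) = \frac{47 \left(\left(-5 + 2 \cdot 3\right) + 2376\right)}{37} = \frac{47 \left(\left(-5 + 6\right) + 2376\right)}{37} = \frac{47 \left(1 + 2376\right)}{37} = \frac{47}{37} \cdot 2377 = \frac{111719}{37}$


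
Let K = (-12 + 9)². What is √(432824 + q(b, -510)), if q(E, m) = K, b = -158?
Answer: √432833 ≈ 657.90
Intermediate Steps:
K = 9 (K = (-3)² = 9)
q(E, m) = 9
√(432824 + q(b, -510)) = √(432824 + 9) = √432833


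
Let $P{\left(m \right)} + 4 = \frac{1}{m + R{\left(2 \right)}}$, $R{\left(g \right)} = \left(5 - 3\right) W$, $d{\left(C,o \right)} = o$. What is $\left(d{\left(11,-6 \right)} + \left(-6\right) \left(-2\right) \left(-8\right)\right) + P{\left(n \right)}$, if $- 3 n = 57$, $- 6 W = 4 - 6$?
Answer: $- \frac{5833}{55} \approx -106.05$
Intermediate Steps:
$W = \frac{1}{3}$ ($W = - \frac{4 - 6}{6} = \left(- \frac{1}{6}\right) \left(-2\right) = \frac{1}{3} \approx 0.33333$)
$R{\left(g \right)} = \frac{2}{3}$ ($R{\left(g \right)} = \left(5 - 3\right) \frac{1}{3} = 2 \cdot \frac{1}{3} = \frac{2}{3}$)
$n = -19$ ($n = \left(- \frac{1}{3}\right) 57 = -19$)
$P{\left(m \right)} = -4 + \frac{1}{\frac{2}{3} + m}$ ($P{\left(m \right)} = -4 + \frac{1}{m + \frac{2}{3}} = -4 + \frac{1}{\frac{2}{3} + m}$)
$\left(d{\left(11,-6 \right)} + \left(-6\right) \left(-2\right) \left(-8\right)\right) + P{\left(n \right)} = \left(-6 + \left(-6\right) \left(-2\right) \left(-8\right)\right) + \frac{-5 - -228}{2 + 3 \left(-19\right)} = \left(-6 + 12 \left(-8\right)\right) + \frac{-5 + 228}{2 - 57} = \left(-6 - 96\right) + \frac{1}{-55} \cdot 223 = -102 - \frac{223}{55} = - \frac{5833}{55}$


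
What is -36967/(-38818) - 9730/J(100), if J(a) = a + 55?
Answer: -74393851/1203358 ≈ -61.822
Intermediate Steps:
J(a) = 55 + a
-36967/(-38818) - 9730/J(100) = -36967/(-38818) - 9730/(55 + 100) = -36967*(-1/38818) - 9730/155 = 36967/38818 - 9730*1/155 = 36967/38818 - 1946/31 = -74393851/1203358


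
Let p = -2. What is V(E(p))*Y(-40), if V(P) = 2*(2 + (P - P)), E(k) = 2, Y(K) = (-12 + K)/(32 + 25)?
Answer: -208/57 ≈ -3.6491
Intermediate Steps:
Y(K) = -4/19 + K/57 (Y(K) = (-12 + K)/57 = (-12 + K)*(1/57) = -4/19 + K/57)
V(P) = 4 (V(P) = 2*(2 + 0) = 2*2 = 4)
V(E(p))*Y(-40) = 4*(-4/19 + (1/57)*(-40)) = 4*(-4/19 - 40/57) = 4*(-52/57) = -208/57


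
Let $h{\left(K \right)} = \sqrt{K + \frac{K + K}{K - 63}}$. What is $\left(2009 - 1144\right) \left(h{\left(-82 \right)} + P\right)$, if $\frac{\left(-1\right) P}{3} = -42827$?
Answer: $111136065 + \frac{173 i \sqrt{1700270}}{29} \approx 1.1114 \cdot 10^{8} + 7778.7 i$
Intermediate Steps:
$P = 128481$ ($P = \left(-3\right) \left(-42827\right) = 128481$)
$h{\left(K \right)} = \sqrt{K + \frac{2 K}{-63 + K}}$
$\left(2009 - 1144\right) \left(h{\left(-82 \right)} + P\right) = \left(2009 - 1144\right) \left(\sqrt{- \frac{82 \left(-61 - 82\right)}{-63 - 82}} + 128481\right) = 865 \left(\sqrt{\left(-82\right) \frac{1}{-145} \left(-143\right)} + 128481\right) = 865 \left(\sqrt{\left(-82\right) \left(- \frac{1}{145}\right) \left(-143\right)} + 128481\right) = 865 \left(\sqrt{- \frac{11726}{145}} + 128481\right) = 865 \left(\frac{i \sqrt{1700270}}{145} + 128481\right) = 865 \left(128481 + \frac{i \sqrt{1700270}}{145}\right) = 111136065 + \frac{173 i \sqrt{1700270}}{29}$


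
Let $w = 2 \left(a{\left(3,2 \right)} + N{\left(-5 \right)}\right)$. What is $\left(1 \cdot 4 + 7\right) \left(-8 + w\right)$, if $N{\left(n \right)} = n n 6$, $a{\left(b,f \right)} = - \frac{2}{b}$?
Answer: $\frac{9592}{3} \approx 3197.3$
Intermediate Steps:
$N{\left(n \right)} = 6 n^{2}$ ($N{\left(n \right)} = n^{2} \cdot 6 = 6 n^{2}$)
$w = \frac{896}{3}$ ($w = 2 \left(- \frac{2}{3} + 6 \left(-5\right)^{2}\right) = 2 \left(\left(-2\right) \frac{1}{3} + 6 \cdot 25\right) = 2 \left(- \frac{2}{3} + 150\right) = 2 \cdot \frac{448}{3} = \frac{896}{3} \approx 298.67$)
$\left(1 \cdot 4 + 7\right) \left(-8 + w\right) = \left(1 \cdot 4 + 7\right) \left(-8 + \frac{896}{3}\right) = \left(4 + 7\right) \frac{872}{3} = 11 \cdot \frac{872}{3} = \frac{9592}{3}$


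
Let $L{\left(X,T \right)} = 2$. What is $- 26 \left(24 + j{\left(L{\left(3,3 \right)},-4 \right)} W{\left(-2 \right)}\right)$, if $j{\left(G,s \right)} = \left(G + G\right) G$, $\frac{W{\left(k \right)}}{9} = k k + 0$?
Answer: $-8112$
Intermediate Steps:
$W{\left(k \right)} = 9 k^{2}$ ($W{\left(k \right)} = 9 \left(k k + 0\right) = 9 \left(k^{2} + 0\right) = 9 k^{2}$)
$j{\left(G,s \right)} = 2 G^{2}$ ($j{\left(G,s \right)} = 2 G G = 2 G^{2}$)
$- 26 \left(24 + j{\left(L{\left(3,3 \right)},-4 \right)} W{\left(-2 \right)}\right) = - 26 \left(24 + 2 \cdot 2^{2} \cdot 9 \left(-2\right)^{2}\right) = - 26 \left(24 + 2 \cdot 4 \cdot 9 \cdot 4\right) = - 26 \left(24 + 8 \cdot 36\right) = - 26 \left(24 + 288\right) = \left(-26\right) 312 = -8112$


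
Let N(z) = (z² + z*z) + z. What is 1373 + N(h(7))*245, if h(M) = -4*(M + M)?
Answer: 1524293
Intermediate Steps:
h(M) = -8*M
N(z) = z + 2*z² (N(z) = (z² + z²) + z = 2*z² + z = z + 2*z²)
1373 + N(h(7))*245 = 1373 + ((-8*7)*(1 + 2*(-8*7)))*245 = 1373 - 56*(1 + 2*(-56))*245 = 1373 - 56*(1 - 112)*245 = 1373 - 56*(-111)*245 = 1373 + 6216*245 = 1373 + 1522920 = 1524293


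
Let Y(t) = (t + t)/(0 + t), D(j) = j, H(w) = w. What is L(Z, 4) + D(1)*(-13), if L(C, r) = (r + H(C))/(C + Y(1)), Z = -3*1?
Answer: -14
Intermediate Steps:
Z = -3
Y(t) = 2 (Y(t) = (2*t)/t = 2)
L(C, r) = (C + r)/(2 + C) (L(C, r) = (r + C)/(C + 2) = (C + r)/(2 + C))
L(Z, 4) + D(1)*(-13) = (-3 + 4)/(2 - 3) + 1*(-13) = 1/(-1) - 13 = -1*1 - 13 = -1 - 13 = -14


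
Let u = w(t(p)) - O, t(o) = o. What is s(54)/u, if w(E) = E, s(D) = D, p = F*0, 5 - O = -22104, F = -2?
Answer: -54/22109 ≈ -0.0024424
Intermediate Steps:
O = 22109 (O = 5 - 1*(-22104) = 5 + 22104 = 22109)
p = 0 (p = -2*0 = 0)
u = -22109 (u = 0 - 1*22109 = 0 - 22109 = -22109)
s(54)/u = 54/(-22109) = 54*(-1/22109) = -54/22109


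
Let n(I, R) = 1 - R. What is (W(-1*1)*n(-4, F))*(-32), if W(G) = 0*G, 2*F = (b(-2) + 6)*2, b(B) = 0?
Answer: 0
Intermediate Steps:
F = 6 (F = ((0 + 6)*2)/2 = (6*2)/2 = (½)*12 = 6)
W(G) = 0
(W(-1*1)*n(-4, F))*(-32) = (0*(1 - 1*6))*(-32) = (0*(1 - 6))*(-32) = (0*(-5))*(-32) = 0*(-32) = 0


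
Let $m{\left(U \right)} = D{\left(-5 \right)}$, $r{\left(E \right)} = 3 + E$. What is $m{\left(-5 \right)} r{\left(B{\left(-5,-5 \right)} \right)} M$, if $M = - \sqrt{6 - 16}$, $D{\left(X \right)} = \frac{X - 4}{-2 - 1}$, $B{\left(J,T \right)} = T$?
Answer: $6 i \sqrt{10} \approx 18.974 i$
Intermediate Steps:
$D{\left(X \right)} = \frac{4}{3} - \frac{X}{3}$ ($D{\left(X \right)} = \frac{-4 + X}{-3} = \left(-4 + X\right) \left(- \frac{1}{3}\right) = \frac{4}{3} - \frac{X}{3}$)
$M = - i \sqrt{10}$ ($M = - \sqrt{-10} = - i \sqrt{10} \approx - 3.1623 i$)
$m{\left(U \right)} = 3$ ($m{\left(U \right)} = \frac{4}{3} - - \frac{5}{3} = \frac{4}{3} + \frac{5}{3} = 3$)
$m{\left(-5 \right)} r{\left(B{\left(-5,-5 \right)} \right)} M = 3 \left(3 - 5\right) \left(- i \sqrt{10}\right) = 3 \left(-2\right) \left(- i \sqrt{10}\right) = - 6 \left(- i \sqrt{10}\right) = 6 i \sqrt{10}$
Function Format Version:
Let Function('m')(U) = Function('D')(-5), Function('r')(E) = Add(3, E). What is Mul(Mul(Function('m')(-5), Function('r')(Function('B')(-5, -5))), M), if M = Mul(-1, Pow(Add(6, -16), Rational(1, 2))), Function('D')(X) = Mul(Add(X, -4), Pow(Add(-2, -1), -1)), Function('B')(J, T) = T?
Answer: Mul(6, I, Pow(10, Rational(1, 2))) ≈ Mul(18.974, I)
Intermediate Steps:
Function('D')(X) = Add(Rational(4, 3), Mul(Rational(-1, 3), X)) (Function('D')(X) = Mul(Add(-4, X), Pow(-3, -1)) = Mul(Add(-4, X), Rational(-1, 3)) = Add(Rational(4, 3), Mul(Rational(-1, 3), X)))
M = Mul(-1, I, Pow(10, Rational(1, 2))) (M = Mul(-1, Pow(-10, Rational(1, 2))) = Mul(-1, Mul(I, Pow(10, Rational(1, 2)))) = Mul(-1, I, Pow(10, Rational(1, 2))) ≈ Mul(-3.1623, I))
Function('m')(U) = 3 (Function('m')(U) = Add(Rational(4, 3), Mul(Rational(-1, 3), -5)) = Add(Rational(4, 3), Rational(5, 3)) = 3)
Mul(Mul(Function('m')(-5), Function('r')(Function('B')(-5, -5))), M) = Mul(Mul(3, Add(3, -5)), Mul(-1, I, Pow(10, Rational(1, 2)))) = Mul(Mul(3, -2), Mul(-1, I, Pow(10, Rational(1, 2)))) = Mul(-6, Mul(-1, I, Pow(10, Rational(1, 2)))) = Mul(6, I, Pow(10, Rational(1, 2)))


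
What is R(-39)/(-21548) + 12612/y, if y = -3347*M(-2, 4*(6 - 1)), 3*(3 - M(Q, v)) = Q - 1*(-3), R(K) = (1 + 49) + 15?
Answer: -102128821/72121156 ≈ -1.4161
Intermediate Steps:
R(K) = 65 (R(K) = 50 + 15 = 65)
M(Q, v) = 2 - Q/3 (M(Q, v) = 3 - (Q - 1*(-3))/3 = 3 - (Q + 3)/3 = 3 - (3 + Q)/3 = 3 + (-1 - Q/3) = 2 - Q/3)
y = -26776/3 (y = -3347*(2 - ⅓*(-2)) = -3347*(2 + ⅔) = -3347*8/3 = -26776/3 ≈ -8925.3)
R(-39)/(-21548) + 12612/y = 65/(-21548) + 12612/(-26776/3) = 65*(-1/21548) + 12612*(-3/26776) = -65/21548 - 9459/6694 = -102128821/72121156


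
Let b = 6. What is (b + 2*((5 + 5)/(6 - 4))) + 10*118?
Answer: 1196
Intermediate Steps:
(b + 2*((5 + 5)/(6 - 4))) + 10*118 = (6 + 2*((5 + 5)/(6 - 4))) + 10*118 = (6 + 2*(10/2)) + 1180 = (6 + 2*(10*(½))) + 1180 = (6 + 2*5) + 1180 = (6 + 10) + 1180 = 16 + 1180 = 1196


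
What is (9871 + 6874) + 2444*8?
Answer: 36297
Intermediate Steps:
(9871 + 6874) + 2444*8 = 16745 + 19552 = 36297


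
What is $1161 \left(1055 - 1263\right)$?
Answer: $-241488$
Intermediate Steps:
$1161 \left(1055 - 1263\right) = 1161 \left(-208\right) = -241488$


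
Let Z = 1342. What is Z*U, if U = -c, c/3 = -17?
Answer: 68442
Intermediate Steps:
c = -51 (c = 3*(-17) = -51)
U = 51 (U = -1*(-51) = 51)
Z*U = 1342*51 = 68442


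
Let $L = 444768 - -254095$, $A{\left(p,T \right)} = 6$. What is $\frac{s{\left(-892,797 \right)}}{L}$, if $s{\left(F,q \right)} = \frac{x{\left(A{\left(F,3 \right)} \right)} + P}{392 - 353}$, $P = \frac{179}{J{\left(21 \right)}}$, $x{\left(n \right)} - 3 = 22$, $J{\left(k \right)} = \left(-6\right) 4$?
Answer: $\frac{421}{654135768} \approx 6.436 \cdot 10^{-7}$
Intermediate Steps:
$J{\left(k \right)} = -24$
$x{\left(n \right)} = 25$ ($x{\left(n \right)} = 3 + 22 = 25$)
$P = - \frac{179}{24}$ ($P = \frac{179}{-24} = 179 \left(- \frac{1}{24}\right) = - \frac{179}{24} \approx -7.4583$)
$s{\left(F,q \right)} = \frac{421}{936}$ ($s{\left(F,q \right)} = \frac{25 - \frac{179}{24}}{392 - 353} = \frac{421}{24 \cdot 39} = \frac{421}{24} \cdot \frac{1}{39} = \frac{421}{936}$)
$L = 698863$ ($L = 444768 + 254095 = 698863$)
$\frac{s{\left(-892,797 \right)}}{L} = \frac{421}{936 \cdot 698863} = \frac{421}{936} \cdot \frac{1}{698863} = \frac{421}{654135768}$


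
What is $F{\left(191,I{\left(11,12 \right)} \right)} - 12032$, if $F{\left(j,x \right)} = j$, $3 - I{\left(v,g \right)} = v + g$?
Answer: $-11841$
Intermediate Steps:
$I{\left(v,g \right)} = 3 - g - v$ ($I{\left(v,g \right)} = 3 - \left(v + g\right) = 3 - \left(g + v\right) = 3 - g - v$)
$F{\left(191,I{\left(11,12 \right)} \right)} - 12032 = 191 - 12032 = -11841$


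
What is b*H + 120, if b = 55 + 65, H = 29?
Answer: 3600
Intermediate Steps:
b = 120
b*H + 120 = 120*29 + 120 = 3480 + 120 = 3600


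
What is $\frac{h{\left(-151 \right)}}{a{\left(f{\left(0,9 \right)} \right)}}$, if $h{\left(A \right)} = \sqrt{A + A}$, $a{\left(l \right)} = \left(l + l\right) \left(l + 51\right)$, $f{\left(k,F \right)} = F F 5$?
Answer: $\frac{i \sqrt{302}}{369360} \approx 4.7049 \cdot 10^{-5} i$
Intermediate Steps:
$f{\left(k,F \right)} = 5 F^{2}$ ($f{\left(k,F \right)} = F^{2} \cdot 5 = 5 F^{2}$)
$a{\left(l \right)} = 2 l \left(51 + l\right)$
$h{\left(A \right)} = \sqrt{2} \sqrt{A}$ ($h{\left(A \right)} = \sqrt{2 A} = \sqrt{2} \sqrt{A}$)
$\frac{h{\left(-151 \right)}}{a{\left(f{\left(0,9 \right)} \right)}} = \frac{\sqrt{2} \sqrt{-151}}{2 \cdot 5 \cdot 9^{2} \left(51 + 5 \cdot 9^{2}\right)} = \frac{\sqrt{2} i \sqrt{151}}{2 \cdot 5 \cdot 81 \left(51 + 5 \cdot 81\right)} = \frac{i \sqrt{302}}{2 \cdot 405 \left(51 + 405\right)} = \frac{i \sqrt{302}}{2 \cdot 405 \cdot 456} = \frac{i \sqrt{302}}{369360}$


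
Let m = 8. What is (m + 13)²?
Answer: 441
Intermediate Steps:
(m + 13)² = (8 + 13)² = 21² = 441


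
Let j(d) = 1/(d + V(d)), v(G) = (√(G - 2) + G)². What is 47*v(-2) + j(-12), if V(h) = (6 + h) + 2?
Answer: -1/16 - 376*I ≈ -0.0625 - 376.0*I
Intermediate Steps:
v(G) = (G + √(-2 + G))² (v(G) = (√(-2 + G) + G)² = (G + √(-2 + G))²)
V(h) = 8 + h
j(d) = 1/(8 + 2*d) (j(d) = 1/(d + (8 + d)) = 1/(8 + 2*d))
47*v(-2) + j(-12) = 47*(-2 + √(-2 - 2))² + 1/(2*(4 - 12)) = 47*(-2 + √(-4))² + (½)/(-8) = 47*(-2 + 2*I)² + (½)*(-⅛) = 47*(-2 + 2*I)² - 1/16 = -1/16 + 47*(-2 + 2*I)²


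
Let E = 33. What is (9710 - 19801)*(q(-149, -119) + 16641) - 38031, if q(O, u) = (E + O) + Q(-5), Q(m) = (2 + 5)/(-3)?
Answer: -500304781/3 ≈ -1.6677e+8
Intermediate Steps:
Q(m) = -7/3 (Q(m) = 7*(-⅓) = -7/3)
q(O, u) = 92/3 + O (q(O, u) = (33 + O) - 7/3 = 92/3 + O)
(9710 - 19801)*(q(-149, -119) + 16641) - 38031 = (9710 - 19801)*((92/3 - 149) + 16641) - 38031 = -10091*(-355/3 + 16641) - 38031 = -10091*49568/3 - 38031 = -500190688/3 - 38031 = -500304781/3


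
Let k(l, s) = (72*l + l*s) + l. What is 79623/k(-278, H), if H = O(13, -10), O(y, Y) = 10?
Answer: -79623/23074 ≈ -3.4508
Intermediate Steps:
H = 10
k(l, s) = 73*l + l*s
79623/k(-278, H) = 79623/((-278*(73 + 10))) = 79623/((-278*83)) = 79623/(-23074) = 79623*(-1/23074) = -79623/23074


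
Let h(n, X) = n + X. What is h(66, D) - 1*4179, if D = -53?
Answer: -4166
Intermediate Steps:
h(n, X) = X + n
h(66, D) - 1*4179 = (-53 + 66) - 1*4179 = 13 - 4179 = -4166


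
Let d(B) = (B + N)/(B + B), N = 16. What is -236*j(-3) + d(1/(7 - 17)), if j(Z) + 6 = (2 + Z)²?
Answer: 2201/2 ≈ 1100.5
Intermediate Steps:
d(B) = (16 + B)/(2*B) (d(B) = (B + 16)/(B + B) = (16 + B)/((2*B)) = (16 + B)*(1/(2*B)) = (16 + B)/(2*B))
j(Z) = -6 + (2 + Z)²
-236*j(-3) + d(1/(7 - 17)) = -236*(-6 + (2 - 3)²) + (16 + 1/(7 - 17))/(2*(1/(7 - 17))) = -236*(-6 + (-1)²) + (16 + 1/(-10))/(2*(1/(-10))) = -236*(-6 + 1) + (16 - ⅒)/(2*(-⅒)) = -236*(-5) + (½)*(-10)*(159/10) = 1180 - 159/2 = 2201/2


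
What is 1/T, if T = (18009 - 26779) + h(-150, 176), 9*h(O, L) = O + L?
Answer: -9/78904 ≈ -0.00011406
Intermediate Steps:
h(O, L) = L/9 + O/9 (h(O, L) = (O + L)/9 = (L + O)/9 = L/9 + O/9)
T = -78904/9 (T = (18009 - 26779) + ((⅑)*176 + (⅑)*(-150)) = -8770 + (176/9 - 50/3) = -8770 + 26/9 = -78904/9 ≈ -8767.1)
1/T = 1/(-78904/9) = -9/78904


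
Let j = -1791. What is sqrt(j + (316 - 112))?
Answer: 23*I*sqrt(3) ≈ 39.837*I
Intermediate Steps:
sqrt(j + (316 - 112)) = sqrt(-1791 + (316 - 112)) = sqrt(-1791 + 204) = sqrt(-1587) = 23*I*sqrt(3)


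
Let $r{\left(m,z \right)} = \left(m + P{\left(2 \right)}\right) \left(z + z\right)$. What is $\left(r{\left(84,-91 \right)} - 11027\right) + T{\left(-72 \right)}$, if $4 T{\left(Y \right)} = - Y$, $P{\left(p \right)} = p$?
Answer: $-26661$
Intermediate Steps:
$T{\left(Y \right)} = - \frac{Y}{4}$ ($T{\left(Y \right)} = \frac{\left(-1\right) Y}{4} = - \frac{Y}{4}$)
$r{\left(m,z \right)} = 2 z \left(2 + m\right)$ ($r{\left(m,z \right)} = \left(m + 2\right) \left(z + z\right) = \left(2 + m\right) 2 z = 2 z \left(2 + m\right)$)
$\left(r{\left(84,-91 \right)} - 11027\right) + T{\left(-72 \right)} = \left(2 \left(-91\right) \left(2 + 84\right) - 11027\right) - -18 = \left(2 \left(-91\right) 86 - 11027\right) + 18 = \left(-15652 - 11027\right) + 18 = -26679 + 18 = -26661$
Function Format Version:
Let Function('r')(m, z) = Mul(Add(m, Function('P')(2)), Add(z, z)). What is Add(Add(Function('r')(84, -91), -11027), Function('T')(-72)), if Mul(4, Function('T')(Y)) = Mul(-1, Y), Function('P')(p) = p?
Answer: -26661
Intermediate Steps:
Function('T')(Y) = Mul(Rational(-1, 4), Y) (Function('T')(Y) = Mul(Rational(1, 4), Mul(-1, Y)) = Mul(Rational(-1, 4), Y))
Function('r')(m, z) = Mul(2, z, Add(2, m)) (Function('r')(m, z) = Mul(Add(m, 2), Add(z, z)) = Mul(Add(2, m), Mul(2, z)) = Mul(2, z, Add(2, m)))
Add(Add(Function('r')(84, -91), -11027), Function('T')(-72)) = Add(Add(Mul(2, -91, Add(2, 84)), -11027), Mul(Rational(-1, 4), -72)) = Add(Add(Mul(2, -91, 86), -11027), 18) = Add(Add(-15652, -11027), 18) = Add(-26679, 18) = -26661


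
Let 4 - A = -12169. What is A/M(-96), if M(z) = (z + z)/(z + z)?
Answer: 12173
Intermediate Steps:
M(z) = 1 (M(z) = (2*z)/((2*z)) = (2*z)*(1/(2*z)) = 1)
A = 12173 (A = 4 - 1*(-12169) = 4 + 12169 = 12173)
A/M(-96) = 12173/1 = 12173*1 = 12173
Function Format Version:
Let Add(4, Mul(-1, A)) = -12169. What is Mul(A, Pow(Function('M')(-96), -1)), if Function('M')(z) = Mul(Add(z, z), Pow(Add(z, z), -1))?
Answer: 12173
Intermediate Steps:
Function('M')(z) = 1 (Function('M')(z) = Mul(Mul(2, z), Pow(Mul(2, z), -1)) = Mul(Mul(2, z), Mul(Rational(1, 2), Pow(z, -1))) = 1)
A = 12173 (A = Add(4, Mul(-1, -12169)) = Add(4, 12169) = 12173)
Mul(A, Pow(Function('M')(-96), -1)) = Mul(12173, Pow(1, -1)) = Mul(12173, 1) = 12173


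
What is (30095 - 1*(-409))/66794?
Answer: 15252/33397 ≈ 0.45669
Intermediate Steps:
(30095 - 1*(-409))/66794 = (30095 + 409)*(1/66794) = 30504*(1/66794) = 15252/33397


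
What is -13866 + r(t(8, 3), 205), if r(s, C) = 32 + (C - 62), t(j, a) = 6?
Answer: -13691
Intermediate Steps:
r(s, C) = -30 + C (r(s, C) = 32 + (-62 + C) = -30 + C)
-13866 + r(t(8, 3), 205) = -13866 + (-30 + 205) = -13866 + 175 = -13691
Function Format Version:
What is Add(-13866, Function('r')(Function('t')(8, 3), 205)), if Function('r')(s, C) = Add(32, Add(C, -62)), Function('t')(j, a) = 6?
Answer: -13691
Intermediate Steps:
Function('r')(s, C) = Add(-30, C) (Function('r')(s, C) = Add(32, Add(-62, C)) = Add(-30, C))
Add(-13866, Function('r')(Function('t')(8, 3), 205)) = Add(-13866, Add(-30, 205)) = Add(-13866, 175) = -13691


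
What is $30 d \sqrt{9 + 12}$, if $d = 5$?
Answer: $150 \sqrt{21} \approx 687.39$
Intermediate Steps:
$30 d \sqrt{9 + 12} = 30 \cdot 5 \sqrt{9 + 12} = 150 \sqrt{21}$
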